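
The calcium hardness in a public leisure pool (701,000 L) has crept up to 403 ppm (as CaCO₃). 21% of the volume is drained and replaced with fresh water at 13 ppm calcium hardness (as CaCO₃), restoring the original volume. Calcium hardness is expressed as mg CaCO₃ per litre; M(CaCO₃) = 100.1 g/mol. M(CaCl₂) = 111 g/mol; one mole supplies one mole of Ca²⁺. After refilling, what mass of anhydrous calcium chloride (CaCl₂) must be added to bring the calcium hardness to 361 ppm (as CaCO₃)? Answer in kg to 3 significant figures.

After draining 21% and refilling: 403 × 0.79 + 13 × 0.21 = 321.1 ppm.
Deficit to target: 361 − 321.1 = 39.9 mg/L.
As CaCO₃: 39.9 mg/L × 701,000 L = 27,970 g; ÷ 100.1 = 279.4 mol Ca²⁺.
Mass: 279.4 × 111 = 31,020 g.

31.0 kg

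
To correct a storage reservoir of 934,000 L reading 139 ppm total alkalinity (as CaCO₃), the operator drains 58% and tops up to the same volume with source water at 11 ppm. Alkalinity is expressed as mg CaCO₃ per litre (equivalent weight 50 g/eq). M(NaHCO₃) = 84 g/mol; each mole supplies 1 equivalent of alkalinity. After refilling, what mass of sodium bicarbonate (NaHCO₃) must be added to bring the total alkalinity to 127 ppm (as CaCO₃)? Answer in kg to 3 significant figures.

After draining 58% and refilling: 139 × 0.42 + 11 × 0.58 = 64.76 ppm.
Deficit to target: 127 − 64.76 = 62.24 mg/L.
As CaCO₃: 62.24 mg/L × 934,000 L = 58,130 g; ÷ 50 g/eq ÷ 1 = 1163 mol NaHCO₃.
Mass: 1163 × 84 = 97,660 g.

97.7 kg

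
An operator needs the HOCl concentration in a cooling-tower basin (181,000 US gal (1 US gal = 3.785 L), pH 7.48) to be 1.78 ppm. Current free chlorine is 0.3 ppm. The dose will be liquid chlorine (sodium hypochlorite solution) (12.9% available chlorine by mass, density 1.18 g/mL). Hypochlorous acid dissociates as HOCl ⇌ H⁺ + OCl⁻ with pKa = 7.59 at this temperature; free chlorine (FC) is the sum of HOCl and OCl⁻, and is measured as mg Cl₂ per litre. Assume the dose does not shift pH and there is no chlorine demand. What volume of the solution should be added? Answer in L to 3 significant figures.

12.9 L

Volume: 181,000 US gal × 3.785 L/gal = 685,085 L.
[OCl⁻]/[HOCl] = 10^(pH − pKa) = 10^(7.48 − 7.59) = 0.7762; fraction as HOCl = 1/(1 + 0.7762) = 0.563.
Free chlorine required for 1.78 ppm HOCl: 1.78 / 0.563 = 3.162 ppm.
FC to add: 3.162 − 0.3 = 2.862 mg/L as Cl₂.
Cl₂ equivalent: 2.862 mg/L × 685,085 L = 1961 g.
Product at 12.9% available Cl: 1961 / 0.129 = 15,200 g.
Volume: 15,200 g ÷ 1.18 g/mL = 12,880 mL.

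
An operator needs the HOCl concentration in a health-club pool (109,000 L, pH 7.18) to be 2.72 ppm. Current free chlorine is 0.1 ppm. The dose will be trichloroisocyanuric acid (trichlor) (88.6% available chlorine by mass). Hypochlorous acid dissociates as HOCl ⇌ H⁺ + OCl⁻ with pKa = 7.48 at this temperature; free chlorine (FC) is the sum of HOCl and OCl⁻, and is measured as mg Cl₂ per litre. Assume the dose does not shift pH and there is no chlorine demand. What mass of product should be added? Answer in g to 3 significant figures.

490 g

[OCl⁻]/[HOCl] = 10^(pH − pKa) = 10^(7.18 − 7.48) = 0.5012; fraction as HOCl = 1/(1 + 0.5012) = 0.6661.
Free chlorine required for 2.72 ppm HOCl: 2.72 / 0.6661 = 4.083 ppm.
FC to add: 4.083 − 0.1 = 3.983 mg/L as Cl₂.
Cl₂ equivalent: 3.983 mg/L × 109,000 L = 434.2 g.
Product at 88.6% available Cl: 434.2 / 0.886 = 490 g.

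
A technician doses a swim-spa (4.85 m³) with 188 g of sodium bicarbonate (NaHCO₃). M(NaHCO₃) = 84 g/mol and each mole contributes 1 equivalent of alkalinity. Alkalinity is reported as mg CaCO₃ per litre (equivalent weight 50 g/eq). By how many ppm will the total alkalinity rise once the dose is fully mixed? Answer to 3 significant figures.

Volume: 4.85 m³ = 4,850 L.
Moles of NaHCO₃: 188 g ÷ 84 g/mol = 2.238 mol → 2.238 eq of alkalinity.
As CaCO₃: 2.238 eq × 50 g/eq = 111.9 g.
Rise: 111.9 g / 4,850 L × 1000 = 23.07 mg/L.

23.1 ppm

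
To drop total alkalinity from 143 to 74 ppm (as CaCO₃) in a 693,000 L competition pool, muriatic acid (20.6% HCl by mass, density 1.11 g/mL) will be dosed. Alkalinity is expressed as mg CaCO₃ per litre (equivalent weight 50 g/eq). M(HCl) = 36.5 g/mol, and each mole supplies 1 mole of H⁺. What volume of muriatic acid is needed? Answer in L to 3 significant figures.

153 L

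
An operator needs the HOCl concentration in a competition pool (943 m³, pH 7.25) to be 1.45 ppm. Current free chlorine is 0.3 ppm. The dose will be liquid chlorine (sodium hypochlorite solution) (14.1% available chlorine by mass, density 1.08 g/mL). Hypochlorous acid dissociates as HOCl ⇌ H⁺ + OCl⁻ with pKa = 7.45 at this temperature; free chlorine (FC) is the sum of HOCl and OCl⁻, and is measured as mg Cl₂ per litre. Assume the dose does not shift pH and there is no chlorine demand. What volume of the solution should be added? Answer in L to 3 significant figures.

12.8 L

Volume: 943 m³ = 943,000 L.
[OCl⁻]/[HOCl] = 10^(pH − pKa) = 10^(7.25 − 7.45) = 0.631; fraction as HOCl = 1/(1 + 0.631) = 0.6131.
Free chlorine required for 1.45 ppm HOCl: 1.45 / 0.6131 = 2.365 ppm.
FC to add: 2.365 − 0.3 = 2.065 mg/L as Cl₂.
Cl₂ equivalent: 2.065 mg/L × 943,000 L = 1947 g.
Product at 14.1% available Cl: 1947 / 0.141 = 13,810 g.
Volume: 13,810 g ÷ 1.08 g/mL = 12,790 mL.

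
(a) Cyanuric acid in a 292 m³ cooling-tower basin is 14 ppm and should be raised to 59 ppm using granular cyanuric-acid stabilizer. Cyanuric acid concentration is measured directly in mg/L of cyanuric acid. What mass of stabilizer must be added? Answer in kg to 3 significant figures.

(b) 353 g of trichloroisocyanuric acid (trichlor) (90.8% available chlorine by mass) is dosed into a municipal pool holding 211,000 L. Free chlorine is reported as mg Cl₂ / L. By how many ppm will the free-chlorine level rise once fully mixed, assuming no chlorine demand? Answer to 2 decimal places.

(a) 13.1 kg; (b) 1.52 ppm

(a) Volume: 292 m³ = 292,000 L.
(a) CYA to add: (59 − 14) = 45 mg/L × 292,000 L = 13,140 g cyanuric acid.

(b) Available chlorine delivered: 353 g × 0.908 = 320.5 g as Cl₂.
(b) Concentration rise: 320.5 g / 211,000 L = 1.519 mg/L = 1.52 ppm.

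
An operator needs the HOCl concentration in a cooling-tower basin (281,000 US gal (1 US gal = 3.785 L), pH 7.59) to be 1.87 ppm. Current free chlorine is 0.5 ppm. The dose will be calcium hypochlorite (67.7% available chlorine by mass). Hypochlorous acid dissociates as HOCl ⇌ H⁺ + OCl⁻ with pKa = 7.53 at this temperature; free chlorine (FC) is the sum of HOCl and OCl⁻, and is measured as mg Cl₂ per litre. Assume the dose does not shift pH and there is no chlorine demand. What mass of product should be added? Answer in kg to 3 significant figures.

5.53 kg

Volume: 281,000 US gal × 3.785 L/gal = 1,063,585 L.
[OCl⁻]/[HOCl] = 10^(pH − pKa) = 10^(7.59 − 7.53) = 1.148; fraction as HOCl = 1/(1 + 1.148) = 0.4655.
Free chlorine required for 1.87 ppm HOCl: 1.87 / 0.4655 = 4.017 ppm.
FC to add: 4.017 − 0.5 = 3.517 mg/L as Cl₂.
Cl₂ equivalent: 3.517 mg/L × 1,063,585 L = 3741 g.
Product at 67.7% available Cl: 3741 / 0.677 = 5525 g.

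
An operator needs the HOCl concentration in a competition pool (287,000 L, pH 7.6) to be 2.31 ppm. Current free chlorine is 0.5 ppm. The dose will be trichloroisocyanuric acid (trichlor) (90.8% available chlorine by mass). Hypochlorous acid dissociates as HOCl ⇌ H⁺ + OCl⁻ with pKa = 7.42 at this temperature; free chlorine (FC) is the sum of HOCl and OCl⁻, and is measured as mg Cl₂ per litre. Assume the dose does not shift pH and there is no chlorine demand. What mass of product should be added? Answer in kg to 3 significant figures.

1.68 kg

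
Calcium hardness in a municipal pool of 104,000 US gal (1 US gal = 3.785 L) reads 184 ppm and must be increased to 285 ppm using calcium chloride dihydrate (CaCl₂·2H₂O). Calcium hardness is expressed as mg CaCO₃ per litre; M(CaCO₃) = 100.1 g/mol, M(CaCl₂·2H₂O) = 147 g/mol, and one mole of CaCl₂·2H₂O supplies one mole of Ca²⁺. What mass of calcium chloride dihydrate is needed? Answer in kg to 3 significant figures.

Volume: 104,000 US gal × 3.785 L/gal = 393,640 L.
Hardness to add: (285 − 184) = 101 mg/L as CaCO₃ × 393,640 L = 39,760 g as CaCO₃.
Moles of Ca²⁺ (1 mol Ca²⁺ ≡ 1 mol CaCO₃): 39,760 / 100.1 g/mol = 397.2 mol.
Mass of CaCl₂·2H₂O: 397.2 × 147 = 58,390 g.

58.4 kg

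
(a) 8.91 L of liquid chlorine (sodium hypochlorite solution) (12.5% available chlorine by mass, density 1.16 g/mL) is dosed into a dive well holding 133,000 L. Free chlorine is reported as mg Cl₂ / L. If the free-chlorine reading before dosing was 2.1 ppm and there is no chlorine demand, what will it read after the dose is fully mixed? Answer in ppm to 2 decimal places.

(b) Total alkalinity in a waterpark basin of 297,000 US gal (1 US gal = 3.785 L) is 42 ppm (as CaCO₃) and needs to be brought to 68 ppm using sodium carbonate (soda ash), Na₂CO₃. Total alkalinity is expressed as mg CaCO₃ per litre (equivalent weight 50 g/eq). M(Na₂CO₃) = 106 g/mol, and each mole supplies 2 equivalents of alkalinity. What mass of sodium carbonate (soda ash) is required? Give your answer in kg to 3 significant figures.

(a) 11.81 ppm; (b) 31.0 kg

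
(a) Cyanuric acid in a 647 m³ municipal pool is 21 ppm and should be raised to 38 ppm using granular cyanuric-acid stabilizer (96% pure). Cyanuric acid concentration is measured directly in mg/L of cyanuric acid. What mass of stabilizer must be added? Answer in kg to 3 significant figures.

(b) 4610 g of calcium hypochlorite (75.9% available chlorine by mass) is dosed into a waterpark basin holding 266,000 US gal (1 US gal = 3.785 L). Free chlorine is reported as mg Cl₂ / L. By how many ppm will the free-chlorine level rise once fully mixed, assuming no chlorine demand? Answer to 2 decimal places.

(a) Volume: 647 m³ = 647,000 L.
(a) CYA to add: (38 − 21) = 17 mg/L × 647,000 L = 11,000 g cyanuric acid.
(a) At 96% purity: 11,000 / 0.96 = 11,460 g product.

(b) Volume: 266,000 US gal × 3.785 L/gal = 1,006,810 L.
(b) Available chlorine delivered: 4610 g × 0.759 = 3499 g as Cl₂.
(b) Concentration rise: 3499 g / 1,006,810 L = 3.475 mg/L = 3.48 ppm.

(a) 11.5 kg; (b) 3.48 ppm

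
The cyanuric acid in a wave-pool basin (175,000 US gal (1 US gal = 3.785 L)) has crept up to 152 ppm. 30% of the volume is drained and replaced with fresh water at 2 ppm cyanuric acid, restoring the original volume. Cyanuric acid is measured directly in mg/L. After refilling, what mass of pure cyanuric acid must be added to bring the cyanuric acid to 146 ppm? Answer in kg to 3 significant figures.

25.8 kg

Volume: 175,000 US gal × 3.785 L/gal = 662,375 L.
After draining 30% and refilling: 152 × 0.70 + 2 × 0.30 = 107 ppm.
Deficit to target: 146 − 107 = 39 mg/L.
Mass: 39 mg/L × 662,375 L = 25,830 g cyanuric acid.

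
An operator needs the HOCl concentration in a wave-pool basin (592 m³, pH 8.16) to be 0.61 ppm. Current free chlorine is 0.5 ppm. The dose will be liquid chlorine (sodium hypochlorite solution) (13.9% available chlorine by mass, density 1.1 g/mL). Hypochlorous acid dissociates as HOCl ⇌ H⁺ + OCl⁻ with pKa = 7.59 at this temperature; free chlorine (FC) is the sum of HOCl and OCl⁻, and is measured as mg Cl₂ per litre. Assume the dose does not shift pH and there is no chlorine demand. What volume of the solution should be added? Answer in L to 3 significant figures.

9.20 L

Volume: 592 m³ = 592,000 L.
[OCl⁻]/[HOCl] = 10^(pH − pKa) = 10^(8.16 − 7.59) = 3.715; fraction as HOCl = 1/(1 + 3.715) = 0.2121.
Free chlorine required for 0.61 ppm HOCl: 0.61 / 0.2121 = 2.876 ppm.
FC to add: 2.876 − 0.5 = 2.376 mg/L as Cl₂.
Cl₂ equivalent: 2.376 mg/L × 592,000 L = 1407 g.
Product at 13.9% available Cl: 1407 / 0.139 = 10,120 g.
Volume: 10,120 g ÷ 1.1 g/mL = 9201 mL.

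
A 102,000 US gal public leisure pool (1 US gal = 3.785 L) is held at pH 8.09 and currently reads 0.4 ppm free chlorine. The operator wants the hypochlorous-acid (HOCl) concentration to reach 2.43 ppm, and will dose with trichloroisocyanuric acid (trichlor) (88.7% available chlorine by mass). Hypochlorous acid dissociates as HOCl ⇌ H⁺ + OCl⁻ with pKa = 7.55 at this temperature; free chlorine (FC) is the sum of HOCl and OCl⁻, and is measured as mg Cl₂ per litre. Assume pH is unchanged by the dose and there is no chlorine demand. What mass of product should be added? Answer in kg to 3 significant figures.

Volume: 102,000 US gal × 3.785 L/gal = 386,070 L.
[OCl⁻]/[HOCl] = 10^(pH − pKa) = 10^(8.09 − 7.55) = 3.467; fraction as HOCl = 1/(1 + 3.467) = 0.2238.
Free chlorine required for 2.43 ppm HOCl: 2.43 / 0.2238 = 10.86 ppm.
FC to add: 10.86 − 0.4 = 10.46 mg/L as Cl₂.
Cl₂ equivalent: 10.46 mg/L × 386,070 L = 4037 g.
Product at 88.7% available Cl: 4037 / 0.887 = 4551 g.

4.55 kg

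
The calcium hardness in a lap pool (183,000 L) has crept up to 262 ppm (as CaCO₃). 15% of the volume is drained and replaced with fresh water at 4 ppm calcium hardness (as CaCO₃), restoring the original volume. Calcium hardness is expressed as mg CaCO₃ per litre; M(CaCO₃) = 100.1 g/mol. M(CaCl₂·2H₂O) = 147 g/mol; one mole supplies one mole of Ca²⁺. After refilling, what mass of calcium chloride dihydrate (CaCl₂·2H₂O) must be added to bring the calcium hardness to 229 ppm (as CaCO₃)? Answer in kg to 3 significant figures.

1.53 kg

After draining 15% and refilling: 262 × 0.85 + 4 × 0.15 = 223.3 ppm.
Deficit to target: 229 − 223.3 = 5.7 mg/L.
As CaCO₃: 5.7 mg/L × 183,000 L = 1043 g; ÷ 100.1 = 10.42 mol Ca²⁺.
Mass: 10.42 × 147 = 1532 g.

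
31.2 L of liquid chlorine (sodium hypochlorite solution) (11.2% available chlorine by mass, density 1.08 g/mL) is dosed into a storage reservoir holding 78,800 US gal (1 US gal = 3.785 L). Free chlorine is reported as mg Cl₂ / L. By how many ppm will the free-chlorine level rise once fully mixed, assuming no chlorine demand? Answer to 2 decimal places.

12.65 ppm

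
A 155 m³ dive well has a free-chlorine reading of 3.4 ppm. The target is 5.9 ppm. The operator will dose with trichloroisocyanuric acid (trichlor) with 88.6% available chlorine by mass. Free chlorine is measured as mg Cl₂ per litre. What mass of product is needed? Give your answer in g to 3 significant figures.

437 g

Volume: 155 m³ = 155,000 L.
Chlorine deficit: 5.9 − 3.4 = 2.5 ppm = 2.5 mg/L as Cl₂.
Cl₂ equivalent needed: 2.5 mg/L × 155,000 L = 387,500 mg = 387.5 g.
Product at 88.6% available chlorine: 387.5 / 0.886 = 437.4 g.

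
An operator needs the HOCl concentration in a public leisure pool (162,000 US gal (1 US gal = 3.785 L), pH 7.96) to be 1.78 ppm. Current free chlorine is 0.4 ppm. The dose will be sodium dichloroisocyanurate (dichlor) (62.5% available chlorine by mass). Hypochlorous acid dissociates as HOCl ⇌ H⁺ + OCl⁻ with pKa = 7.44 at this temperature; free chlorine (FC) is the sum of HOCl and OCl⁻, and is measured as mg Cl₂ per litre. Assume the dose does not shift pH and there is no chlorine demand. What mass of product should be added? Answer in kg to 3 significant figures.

Volume: 162,000 US gal × 3.785 L/gal = 613,170 L.
[OCl⁻]/[HOCl] = 10^(pH − pKa) = 10^(7.96 − 7.44) = 3.311; fraction as HOCl = 1/(1 + 3.311) = 0.2319.
Free chlorine required for 1.78 ppm HOCl: 1.78 / 0.2319 = 7.674 ppm.
FC to add: 7.674 − 0.4 = 7.274 mg/L as Cl₂.
Cl₂ equivalent: 7.274 mg/L × 613,170 L = 4460 g.
Product at 62.5% available Cl: 4460 / 0.625 = 7136 g.

7.14 kg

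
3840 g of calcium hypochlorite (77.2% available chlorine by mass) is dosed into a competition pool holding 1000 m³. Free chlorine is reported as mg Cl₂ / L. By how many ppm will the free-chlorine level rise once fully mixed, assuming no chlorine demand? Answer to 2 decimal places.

Volume: 1000 m³ = 1,000,000 L.
Available chlorine delivered: 3840 g × 0.772 = 2964 g as Cl₂.
Concentration rise: 2964 g / 1,000,000 L = 2.964 mg/L = 2.96 ppm.

2.96 ppm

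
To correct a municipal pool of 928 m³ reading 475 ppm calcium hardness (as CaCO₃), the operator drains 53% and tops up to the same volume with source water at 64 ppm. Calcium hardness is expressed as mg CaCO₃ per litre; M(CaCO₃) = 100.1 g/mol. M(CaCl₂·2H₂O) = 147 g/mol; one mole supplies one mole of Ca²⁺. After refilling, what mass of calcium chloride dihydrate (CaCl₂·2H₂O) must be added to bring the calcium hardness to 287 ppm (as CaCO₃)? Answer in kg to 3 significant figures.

Volume: 928 m³ = 928,000 L.
After draining 53% and refilling: 475 × 0.47 + 64 × 0.53 = 257.17 ppm.
Deficit to target: 287 − 257.17 = 29.83 mg/L.
As CaCO₃: 29.83 mg/L × 928,000 L = 27,680 g; ÷ 100.1 = 276.5 mol Ca²⁺.
Mass: 276.5 × 147 = 40,650 g.

40.7 kg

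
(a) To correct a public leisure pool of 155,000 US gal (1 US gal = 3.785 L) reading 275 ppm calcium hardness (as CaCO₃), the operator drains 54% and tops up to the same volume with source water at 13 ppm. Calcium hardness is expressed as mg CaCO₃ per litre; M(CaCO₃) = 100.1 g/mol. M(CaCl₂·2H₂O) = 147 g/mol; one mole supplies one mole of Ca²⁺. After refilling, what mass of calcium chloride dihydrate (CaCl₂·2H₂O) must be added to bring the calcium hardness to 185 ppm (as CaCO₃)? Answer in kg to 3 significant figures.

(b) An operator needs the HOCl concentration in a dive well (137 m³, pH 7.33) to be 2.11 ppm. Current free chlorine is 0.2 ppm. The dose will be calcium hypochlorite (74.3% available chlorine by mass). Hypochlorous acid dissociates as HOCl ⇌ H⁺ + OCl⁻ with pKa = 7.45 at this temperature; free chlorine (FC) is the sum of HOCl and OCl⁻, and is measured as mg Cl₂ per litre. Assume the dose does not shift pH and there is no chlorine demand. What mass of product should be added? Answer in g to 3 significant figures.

(a) Volume: 155,000 US gal × 3.785 L/gal = 586,675 L.
(a) After draining 54% and refilling: 275 × 0.46 + 13 × 0.54 = 133.52 ppm.
(a) Deficit to target: 185 − 133.52 = 51.48 mg/L.
(a) As CaCO₃: 51.48 mg/L × 586,675 L = 30,200 g; ÷ 100.1 = 301.7 mol Ca²⁺.
(a) Mass: 301.7 × 147 = 44,350 g.

(b) Volume: 137 m³ = 137,000 L.
(b) [OCl⁻]/[HOCl] = 10^(pH − pKa) = 10^(7.33 − 7.45) = 0.7586; fraction as HOCl = 1/(1 + 0.7586) = 0.5686.
(b) Free chlorine required for 2.11 ppm HOCl: 2.11 / 0.5686 = 3.711 ppm.
(b) FC to add: 3.711 − 0.2 = 3.511 mg/L as Cl₂.
(b) Cl₂ equivalent: 3.511 mg/L × 137,000 L = 481 g.
(b) Product at 74.3% available Cl: 481 / 0.743 = 647.3 g.

(a) 44.4 kg; (b) 647 g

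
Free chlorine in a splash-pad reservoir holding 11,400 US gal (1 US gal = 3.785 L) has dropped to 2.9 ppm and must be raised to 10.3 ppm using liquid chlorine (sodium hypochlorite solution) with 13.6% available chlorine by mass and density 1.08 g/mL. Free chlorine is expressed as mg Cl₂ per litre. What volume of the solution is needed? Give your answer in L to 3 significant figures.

2.17 L

Volume: 11,400 US gal × 3.785 L/gal = 43,149 L.
Chlorine deficit: 10.3 − 2.9 = 7.4 ppm = 7.4 mg/L as Cl₂.
Cl₂ equivalent needed: 7.4 mg/L × 43,149 L = 319,300 mg = 319.3 g.
Product at 13.6% available chlorine: 319.3 / 0.136 = 2348 g.
Volume at density 1.08 g/mL: 2348 g ÷ 1.08 g/mL = 2174 mL.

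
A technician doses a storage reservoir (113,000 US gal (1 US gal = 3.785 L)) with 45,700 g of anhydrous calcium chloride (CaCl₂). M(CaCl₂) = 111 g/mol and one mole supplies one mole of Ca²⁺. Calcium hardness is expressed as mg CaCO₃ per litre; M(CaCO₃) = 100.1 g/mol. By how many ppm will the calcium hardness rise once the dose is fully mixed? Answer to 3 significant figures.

96.4 ppm

Volume: 113,000 US gal × 3.785 L/gal = 427,705 L.
Moles of Ca²⁺: 45,700 g ÷ 111 g/mol = 411.7 mol.
As CaCO₃: 411.7 mol × 100.1 g/mol = 41,210 g.
Rise: 41,210 g / 427,705 L × 1000 = 96.36 mg/L.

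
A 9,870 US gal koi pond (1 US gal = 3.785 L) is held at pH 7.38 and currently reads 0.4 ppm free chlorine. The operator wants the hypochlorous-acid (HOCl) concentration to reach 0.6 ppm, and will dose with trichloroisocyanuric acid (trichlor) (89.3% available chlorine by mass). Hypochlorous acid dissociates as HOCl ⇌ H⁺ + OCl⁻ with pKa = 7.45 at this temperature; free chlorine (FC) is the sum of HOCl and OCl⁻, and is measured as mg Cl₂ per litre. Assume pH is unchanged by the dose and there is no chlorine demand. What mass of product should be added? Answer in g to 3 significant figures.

29.7 g

Volume: 9,870 US gal × 3.785 L/gal = 37,358 L.
[OCl⁻]/[HOCl] = 10^(pH − pKa) = 10^(7.38 − 7.45) = 0.8511; fraction as HOCl = 1/(1 + 0.8511) = 0.5402.
Free chlorine required for 0.6 ppm HOCl: 0.6 / 0.5402 = 1.111 ppm.
FC to add: 1.111 − 0.4 = 0.7107 mg/L as Cl₂.
Cl₂ equivalent: 0.7107 mg/L × 37,358 L = 26.55 g.
Product at 89.3% available Cl: 26.55 / 0.893 = 29.73 g.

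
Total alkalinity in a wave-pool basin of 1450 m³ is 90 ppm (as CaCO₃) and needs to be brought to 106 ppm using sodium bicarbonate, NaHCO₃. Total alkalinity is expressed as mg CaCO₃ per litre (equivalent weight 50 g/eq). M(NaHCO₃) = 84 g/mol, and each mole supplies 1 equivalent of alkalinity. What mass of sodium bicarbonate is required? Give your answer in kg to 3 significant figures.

39.0 kg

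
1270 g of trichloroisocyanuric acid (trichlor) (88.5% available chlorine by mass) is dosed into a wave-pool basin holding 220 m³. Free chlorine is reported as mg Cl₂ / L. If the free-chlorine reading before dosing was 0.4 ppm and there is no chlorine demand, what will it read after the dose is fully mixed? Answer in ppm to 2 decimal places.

5.51 ppm

Volume: 220 m³ = 220,000 L.
Available chlorine delivered: 1270 g × 0.885 = 1124 g as Cl₂.
Concentration rise: 1124 g / 220,000 L = 5.109 mg/L = 5.11 ppm.
Final FC: 0.4 + 5.11 = 5.51 ppm.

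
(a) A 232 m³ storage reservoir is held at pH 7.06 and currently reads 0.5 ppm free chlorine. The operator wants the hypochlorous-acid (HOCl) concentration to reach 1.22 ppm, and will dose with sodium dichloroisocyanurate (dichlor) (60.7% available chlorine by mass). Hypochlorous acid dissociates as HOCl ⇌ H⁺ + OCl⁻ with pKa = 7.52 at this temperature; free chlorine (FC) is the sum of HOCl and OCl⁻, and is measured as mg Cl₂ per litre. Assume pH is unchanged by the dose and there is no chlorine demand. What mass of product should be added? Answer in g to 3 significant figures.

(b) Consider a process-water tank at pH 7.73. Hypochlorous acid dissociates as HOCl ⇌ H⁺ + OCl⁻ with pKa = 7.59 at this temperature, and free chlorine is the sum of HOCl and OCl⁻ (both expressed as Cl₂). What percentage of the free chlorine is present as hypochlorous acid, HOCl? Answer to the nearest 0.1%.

(a) Volume: 232 m³ = 232,000 L.
(a) [OCl⁻]/[HOCl] = 10^(pH − pKa) = 10^(7.06 − 7.52) = 0.3467; fraction as HOCl = 1/(1 + 0.3467) = 0.7425.
(a) Free chlorine required for 1.22 ppm HOCl: 1.22 / 0.7425 = 1.643 ppm.
(a) FC to add: 1.643 − 0.5 = 1.143 mg/L as Cl₂.
(a) Cl₂ equivalent: 1.143 mg/L × 232,000 L = 265.2 g.
(a) Product at 60.7% available Cl: 265.2 / 0.607 = 436.9 g.

(b) [OCl⁻]/[HOCl] = 10^(pH − pKa) = 10^(7.73 − 7.59) = 10^0.14 = 1.38.
(b) Fraction as HOCl = 1 / (1 + 1.38) = 0.4201.

(a) 437 g; (b) 42.0%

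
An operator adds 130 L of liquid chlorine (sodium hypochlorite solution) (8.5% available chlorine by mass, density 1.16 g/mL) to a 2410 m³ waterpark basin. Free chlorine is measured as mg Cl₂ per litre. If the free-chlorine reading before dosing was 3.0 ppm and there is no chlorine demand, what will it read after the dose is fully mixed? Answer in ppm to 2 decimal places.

8.32 ppm

Volume: 2410 m³ = 2,410,000 L.
Mass of solution: 130 L × 1000 mL/L × 1.16 g/mL = 150,800 g.
Available chlorine delivered: 150,800 g × 0.085 = 12,820 g as Cl₂.
Concentration rise: 12,820 g / 2,410,000 L = 5.319 mg/L = 5.32 ppm.
Final FC: 3.0 + 5.32 = 8.32 ppm.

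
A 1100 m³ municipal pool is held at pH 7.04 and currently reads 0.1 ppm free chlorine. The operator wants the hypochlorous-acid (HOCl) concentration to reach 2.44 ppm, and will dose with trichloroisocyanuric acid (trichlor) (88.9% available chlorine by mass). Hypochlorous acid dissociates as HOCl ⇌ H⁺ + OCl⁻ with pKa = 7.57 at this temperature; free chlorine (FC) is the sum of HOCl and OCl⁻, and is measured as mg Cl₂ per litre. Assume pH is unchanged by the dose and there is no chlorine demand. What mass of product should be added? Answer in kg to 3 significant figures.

3.79 kg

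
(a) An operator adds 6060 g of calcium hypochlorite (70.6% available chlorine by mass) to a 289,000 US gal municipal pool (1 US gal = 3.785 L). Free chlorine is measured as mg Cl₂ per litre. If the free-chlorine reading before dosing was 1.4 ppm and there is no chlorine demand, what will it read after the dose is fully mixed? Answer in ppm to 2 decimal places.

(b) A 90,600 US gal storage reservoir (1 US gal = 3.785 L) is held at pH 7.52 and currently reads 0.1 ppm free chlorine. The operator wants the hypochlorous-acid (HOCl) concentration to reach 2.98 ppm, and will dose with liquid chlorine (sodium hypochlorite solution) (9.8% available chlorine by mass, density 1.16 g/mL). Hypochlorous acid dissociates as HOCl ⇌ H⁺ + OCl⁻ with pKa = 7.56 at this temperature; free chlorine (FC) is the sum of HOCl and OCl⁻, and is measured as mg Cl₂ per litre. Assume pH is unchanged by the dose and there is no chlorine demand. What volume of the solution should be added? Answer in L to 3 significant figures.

(a) Volume: 289,000 US gal × 3.785 L/gal = 1,093,865 L.
(a) Available chlorine delivered: 6060 g × 0.706 = 4278 g as Cl₂.
(a) Concentration rise: 4278 g / 1,093,865 L = 3.911 mg/L = 3.91 ppm.
(a) Final FC: 1.4 + 3.91 = 5.31 ppm.

(b) Volume: 90,600 US gal × 3.785 L/gal = 342,921 L.
(b) [OCl⁻]/[HOCl] = 10^(pH − pKa) = 10^(7.52 − 7.56) = 0.912; fraction as HOCl = 1/(1 + 0.912) = 0.523.
(b) Free chlorine required for 2.98 ppm HOCl: 2.98 / 0.523 = 5.698 ppm.
(b) FC to add: 5.698 − 0.1 = 5.598 mg/L as Cl₂.
(b) Cl₂ equivalent: 5.598 mg/L × 342,921 L = 1920 g.
(b) Product at 9.8% available Cl: 1920 / 0.098 = 19,590 g.
(b) Volume: 19,590 g ÷ 1.16 g/mL = 16,890 mL.

(a) 5.31 ppm; (b) 16.9 L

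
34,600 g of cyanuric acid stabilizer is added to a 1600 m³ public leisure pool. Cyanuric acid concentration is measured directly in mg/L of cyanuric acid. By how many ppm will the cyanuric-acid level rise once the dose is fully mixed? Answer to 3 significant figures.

21.6 ppm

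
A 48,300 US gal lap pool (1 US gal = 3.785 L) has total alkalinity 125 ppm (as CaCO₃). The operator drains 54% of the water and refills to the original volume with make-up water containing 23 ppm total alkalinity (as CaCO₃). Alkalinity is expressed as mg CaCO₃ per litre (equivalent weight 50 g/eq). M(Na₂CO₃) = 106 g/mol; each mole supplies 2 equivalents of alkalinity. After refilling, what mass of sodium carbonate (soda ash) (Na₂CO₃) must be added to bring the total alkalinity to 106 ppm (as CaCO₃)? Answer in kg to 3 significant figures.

6.99 kg

Volume: 48,300 US gal × 3.785 L/gal = 182,816 L.
After draining 54% and refilling: 125 × 0.46 + 23 × 0.54 = 69.92 ppm.
Deficit to target: 106 − 69.92 = 36.08 mg/L.
As CaCO₃: 36.08 mg/L × 182,816 L = 6596 g; ÷ 50 g/eq ÷ 2 = 65.96 mol Na₂CO₃.
Mass: 65.96 × 106 = 6992 g.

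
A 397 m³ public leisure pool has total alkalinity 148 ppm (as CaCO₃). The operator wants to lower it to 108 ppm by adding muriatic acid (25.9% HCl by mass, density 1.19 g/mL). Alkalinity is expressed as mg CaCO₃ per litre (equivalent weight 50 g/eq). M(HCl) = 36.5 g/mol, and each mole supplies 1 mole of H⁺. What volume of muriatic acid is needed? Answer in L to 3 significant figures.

37.6 L

Volume: 397 m³ = 397,000 L.
Alkalinity to neutralize: (148 − 108) = 40 mg/L as CaCO₃ × 397,000 L = 15,880 g as CaCO₃.
Equivalents of H⁺ required: 15,880 ÷ 50 g/eq = 317.6 eq = 317.6 mol HCl.
Mass of HCl: 317.6 × 36.5 = 11,590 g.
Mass of 25.9% solution: 11,590 / 0.259 = 44,760 g.
Volume: 44,760 g ÷ 1.19 g/mL = 37,610 mL.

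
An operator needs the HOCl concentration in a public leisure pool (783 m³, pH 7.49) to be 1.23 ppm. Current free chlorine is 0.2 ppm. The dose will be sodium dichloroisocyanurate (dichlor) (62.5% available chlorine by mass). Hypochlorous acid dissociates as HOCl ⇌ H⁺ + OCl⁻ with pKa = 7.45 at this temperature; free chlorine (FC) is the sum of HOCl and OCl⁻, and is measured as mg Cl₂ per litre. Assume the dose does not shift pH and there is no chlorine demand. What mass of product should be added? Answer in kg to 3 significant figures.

Volume: 783 m³ = 783,000 L.
[OCl⁻]/[HOCl] = 10^(pH − pKa) = 10^(7.49 − 7.45) = 1.096; fraction as HOCl = 1/(1 + 1.096) = 0.477.
Free chlorine required for 1.23 ppm HOCl: 1.23 / 0.477 = 2.579 ppm.
FC to add: 2.579 − 0.2 = 2.379 mg/L as Cl₂.
Cl₂ equivalent: 2.379 mg/L × 783,000 L = 1862 g.
Product at 62.5% available Cl: 1862 / 0.625 = 2980 g.

2.98 kg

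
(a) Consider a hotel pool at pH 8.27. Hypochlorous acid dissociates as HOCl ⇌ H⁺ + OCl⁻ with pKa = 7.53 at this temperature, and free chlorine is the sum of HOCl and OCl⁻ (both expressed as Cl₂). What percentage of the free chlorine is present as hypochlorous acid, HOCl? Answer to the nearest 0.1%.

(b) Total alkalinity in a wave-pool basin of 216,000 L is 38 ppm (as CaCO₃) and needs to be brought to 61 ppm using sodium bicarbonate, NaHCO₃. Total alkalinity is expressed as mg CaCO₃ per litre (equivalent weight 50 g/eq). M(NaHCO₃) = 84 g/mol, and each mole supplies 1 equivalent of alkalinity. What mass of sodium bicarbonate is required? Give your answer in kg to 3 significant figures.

(a) 15.4%; (b) 8.35 kg

(a) [OCl⁻]/[HOCl] = 10^(pH − pKa) = 10^(8.27 − 7.53) = 10^0.74 = 5.495.
(a) Fraction as HOCl = 1 / (1 + 5.495) = 0.154.

(b) Alkalinity to add: (61 − 38) = 23 mg/L as CaCO₃ × 216,000 L = 4968 g as CaCO₃.
(b) Equivalents: 4968 g ÷ 50 g/eq = 99.36 eq.
(b) NaHCO₃ supplies 1 eq per mole → 99.36 mol.
(b) Mass: 99.36 mol × 84 g/mol = 8346 g.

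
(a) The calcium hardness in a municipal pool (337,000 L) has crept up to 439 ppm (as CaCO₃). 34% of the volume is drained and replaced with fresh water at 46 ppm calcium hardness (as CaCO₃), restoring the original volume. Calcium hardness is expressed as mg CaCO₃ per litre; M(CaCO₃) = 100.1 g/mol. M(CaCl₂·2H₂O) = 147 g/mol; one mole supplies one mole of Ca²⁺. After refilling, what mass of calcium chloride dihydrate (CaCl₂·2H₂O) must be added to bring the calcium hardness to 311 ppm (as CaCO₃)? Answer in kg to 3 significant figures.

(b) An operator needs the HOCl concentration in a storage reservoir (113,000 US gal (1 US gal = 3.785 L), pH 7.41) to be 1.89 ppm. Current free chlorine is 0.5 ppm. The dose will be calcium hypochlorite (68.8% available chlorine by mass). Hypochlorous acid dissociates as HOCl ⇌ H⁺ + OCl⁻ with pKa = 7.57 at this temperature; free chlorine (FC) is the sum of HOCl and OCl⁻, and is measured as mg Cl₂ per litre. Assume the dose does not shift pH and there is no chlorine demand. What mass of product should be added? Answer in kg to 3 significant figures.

(a) 2.78 kg; (b) 1.68 kg

(a) After draining 34% and refilling: 439 × 0.66 + 46 × 0.34 = 305.38 ppm.
(a) Deficit to target: 311 − 305.38 = 5.62 mg/L.
(a) As CaCO₃: 5.62 mg/L × 337,000 L = 1894 g; ÷ 100.1 = 18.92 mol Ca²⁺.
(a) Mass: 18.92 × 147 = 2781 g.

(b) Volume: 113,000 US gal × 3.785 L/gal = 427,705 L.
(b) [OCl⁻]/[HOCl] = 10^(pH − pKa) = 10^(7.41 − 7.57) = 0.6918; fraction as HOCl = 1/(1 + 0.6918) = 0.5911.
(b) Free chlorine required for 1.89 ppm HOCl: 1.89 / 0.5911 = 3.198 ppm.
(b) FC to add: 3.198 − 0.5 = 2.698 mg/L as Cl₂.
(b) Cl₂ equivalent: 2.698 mg/L × 427,705 L = 1154 g.
(b) Product at 68.8% available Cl: 1154 / 0.688 = 1677 g.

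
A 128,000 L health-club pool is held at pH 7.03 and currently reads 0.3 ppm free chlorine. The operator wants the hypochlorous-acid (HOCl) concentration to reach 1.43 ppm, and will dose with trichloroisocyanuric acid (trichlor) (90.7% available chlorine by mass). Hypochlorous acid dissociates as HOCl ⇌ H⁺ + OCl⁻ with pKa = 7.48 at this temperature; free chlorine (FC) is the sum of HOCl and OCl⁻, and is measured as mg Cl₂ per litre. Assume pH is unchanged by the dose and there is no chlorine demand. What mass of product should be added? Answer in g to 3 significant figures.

[OCl⁻]/[HOCl] = 10^(pH − pKa) = 10^(7.03 − 7.48) = 0.3548; fraction as HOCl = 1/(1 + 0.3548) = 0.7381.
Free chlorine required for 1.43 ppm HOCl: 1.43 / 0.7381 = 1.937 ppm.
FC to add: 1.937 − 0.3 = 1.637 mg/L as Cl₂.
Cl₂ equivalent: 1.637 mg/L × 128,000 L = 209.6 g.
Product at 90.7% available Cl: 209.6 / 0.907 = 231.1 g.

231 g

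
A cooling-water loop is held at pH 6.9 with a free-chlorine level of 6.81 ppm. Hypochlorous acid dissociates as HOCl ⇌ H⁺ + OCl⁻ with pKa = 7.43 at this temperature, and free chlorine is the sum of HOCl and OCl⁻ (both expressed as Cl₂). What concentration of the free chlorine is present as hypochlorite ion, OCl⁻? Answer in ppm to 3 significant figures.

1.55 ppm

[OCl⁻]/[HOCl] = 10^(pH − pKa) = 10^(6.9 − 7.43) = 10^-0.53 = 0.2951.
Fraction as HOCl = 1 / (1 + 0.2951) = 0.7721.
OCl⁻ = (1 − 0.7721) × 6.81 ppm = 1.552 ppm.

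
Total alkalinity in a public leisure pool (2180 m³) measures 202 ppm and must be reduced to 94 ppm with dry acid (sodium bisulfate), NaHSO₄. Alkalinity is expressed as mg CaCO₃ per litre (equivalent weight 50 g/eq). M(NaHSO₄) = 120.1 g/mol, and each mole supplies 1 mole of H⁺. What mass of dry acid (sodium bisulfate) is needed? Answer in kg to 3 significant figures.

566 kg

Volume: 2180 m³ = 2,180,000 L.
Alkalinity to neutralize: (202 − 94) = 108 mg/L as CaCO₃ × 2,180,000 L = 235,400 g as CaCO₃.
Equivalents of H⁺ required: 235,400 ÷ 50 g/eq = 4709 eq = 4709 mol NaHSO₄.
Mass of NaHSO₄: 4709 × 120.1 = 565,500 g.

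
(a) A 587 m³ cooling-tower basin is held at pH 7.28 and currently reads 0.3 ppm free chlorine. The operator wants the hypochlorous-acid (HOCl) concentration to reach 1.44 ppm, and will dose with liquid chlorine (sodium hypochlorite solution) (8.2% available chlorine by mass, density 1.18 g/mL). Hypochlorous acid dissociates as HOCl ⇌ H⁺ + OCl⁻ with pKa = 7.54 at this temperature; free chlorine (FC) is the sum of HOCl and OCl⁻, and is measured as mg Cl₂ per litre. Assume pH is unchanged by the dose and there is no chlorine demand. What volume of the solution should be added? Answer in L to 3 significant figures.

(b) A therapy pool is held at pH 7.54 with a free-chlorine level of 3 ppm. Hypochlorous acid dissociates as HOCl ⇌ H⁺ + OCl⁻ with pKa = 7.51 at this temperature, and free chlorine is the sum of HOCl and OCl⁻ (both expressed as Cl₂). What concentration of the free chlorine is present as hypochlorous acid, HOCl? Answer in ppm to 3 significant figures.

(a) 11.7 L; (b) 1.45 ppm

(a) Volume: 587 m³ = 587,000 L.
(a) [OCl⁻]/[HOCl] = 10^(pH − pKa) = 10^(7.28 − 7.54) = 0.5495; fraction as HOCl = 1/(1 + 0.5495) = 0.6454.
(a) Free chlorine required for 1.44 ppm HOCl: 1.44 / 0.6454 = 2.231 ppm.
(a) FC to add: 2.231 − 0.3 = 1.931 mg/L as Cl₂.
(a) Cl₂ equivalent: 1.931 mg/L × 587,000 L = 1134 g.
(a) Product at 8.2% available Cl: 1134 / 0.082 = 13,830 g.
(a) Volume: 13,830 g ÷ 1.18 g/mL = 11,720 mL.

(b) [OCl⁻]/[HOCl] = 10^(pH − pKa) = 10^(7.54 − 7.51) = 10^0.03 = 1.072.
(b) Fraction as HOCl = 1 / (1 + 1.072) = 0.4827.
(b) HOCl = 0.4827 × 3 ppm = 1.448 ppm.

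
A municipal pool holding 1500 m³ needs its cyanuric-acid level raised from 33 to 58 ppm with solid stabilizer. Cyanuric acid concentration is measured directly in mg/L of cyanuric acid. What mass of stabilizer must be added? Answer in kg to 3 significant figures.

37.5 kg

Volume: 1500 m³ = 1,500,000 L.
CYA to add: (58 − 33) = 25 mg/L × 1,500,000 L = 37,500 g cyanuric acid.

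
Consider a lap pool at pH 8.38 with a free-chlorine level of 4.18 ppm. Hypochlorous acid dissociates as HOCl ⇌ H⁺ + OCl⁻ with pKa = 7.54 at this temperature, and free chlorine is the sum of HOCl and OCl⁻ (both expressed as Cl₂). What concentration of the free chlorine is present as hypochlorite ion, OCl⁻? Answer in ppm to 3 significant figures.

[OCl⁻]/[HOCl] = 10^(pH − pKa) = 10^(8.38 − 7.54) = 10^0.84 = 6.918.
Fraction as HOCl = 1 / (1 + 6.918) = 0.1263.
OCl⁻ = (1 − 0.1263) × 4.18 ppm = 3.652 ppm.

3.65 ppm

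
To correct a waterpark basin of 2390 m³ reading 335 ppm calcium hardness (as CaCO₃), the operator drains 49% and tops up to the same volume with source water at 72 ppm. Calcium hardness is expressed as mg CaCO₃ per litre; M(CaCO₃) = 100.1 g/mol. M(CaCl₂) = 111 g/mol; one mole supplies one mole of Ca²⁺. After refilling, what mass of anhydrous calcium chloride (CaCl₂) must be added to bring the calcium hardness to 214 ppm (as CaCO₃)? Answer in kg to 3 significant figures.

20.9 kg

Volume: 2390 m³ = 2,390,000 L.
After draining 49% and refilling: 335 × 0.51 + 72 × 0.49 = 206.13 ppm.
Deficit to target: 214 − 206.13 = 7.87 mg/L.
As CaCO₃: 7.87 mg/L × 2,390,000 L = 18,810 g; ÷ 100.1 = 187.9 mol Ca²⁺.
Mass: 187.9 × 111 = 20,860 g.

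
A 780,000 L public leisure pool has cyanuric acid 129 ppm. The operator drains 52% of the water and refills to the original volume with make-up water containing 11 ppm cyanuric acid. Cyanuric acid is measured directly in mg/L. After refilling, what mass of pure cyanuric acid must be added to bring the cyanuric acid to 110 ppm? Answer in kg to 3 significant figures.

After draining 52% and refilling: 129 × 0.48 + 11 × 0.52 = 67.64 ppm.
Deficit to target: 110 − 67.64 = 42.36 mg/L.
Mass: 42.36 mg/L × 780,000 L = 33,040 g cyanuric acid.

33.0 kg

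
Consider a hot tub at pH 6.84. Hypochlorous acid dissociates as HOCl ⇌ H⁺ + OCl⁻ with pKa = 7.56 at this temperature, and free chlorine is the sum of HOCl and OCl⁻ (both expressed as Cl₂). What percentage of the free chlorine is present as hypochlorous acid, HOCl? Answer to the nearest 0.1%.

[OCl⁻]/[HOCl] = 10^(pH − pKa) = 10^(6.84 − 7.56) = 10^-0.72 = 0.1905.
Fraction as HOCl = 1 / (1 + 0.1905) = 0.84.

84.0%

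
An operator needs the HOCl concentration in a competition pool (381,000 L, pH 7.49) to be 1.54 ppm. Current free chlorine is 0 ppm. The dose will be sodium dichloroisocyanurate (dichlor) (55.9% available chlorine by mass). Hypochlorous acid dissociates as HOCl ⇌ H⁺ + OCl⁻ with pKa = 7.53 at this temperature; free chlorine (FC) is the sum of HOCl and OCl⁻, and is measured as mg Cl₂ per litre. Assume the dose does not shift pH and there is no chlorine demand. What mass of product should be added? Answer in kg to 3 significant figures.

[OCl⁻]/[HOCl] = 10^(pH − pKa) = 10^(7.49 − 7.53) = 0.912; fraction as HOCl = 1/(1 + 0.912) = 0.523.
Free chlorine required for 1.54 ppm HOCl: 1.54 / 0.523 = 2.944 ppm.
FC to add: 2.944 − 0 = 2.944 mg/L as Cl₂.
Cl₂ equivalent: 2.944 mg/L × 381,000 L = 1122 g.
Product at 55.9% available Cl: 1122 / 0.559 = 2007 g.

2.01 kg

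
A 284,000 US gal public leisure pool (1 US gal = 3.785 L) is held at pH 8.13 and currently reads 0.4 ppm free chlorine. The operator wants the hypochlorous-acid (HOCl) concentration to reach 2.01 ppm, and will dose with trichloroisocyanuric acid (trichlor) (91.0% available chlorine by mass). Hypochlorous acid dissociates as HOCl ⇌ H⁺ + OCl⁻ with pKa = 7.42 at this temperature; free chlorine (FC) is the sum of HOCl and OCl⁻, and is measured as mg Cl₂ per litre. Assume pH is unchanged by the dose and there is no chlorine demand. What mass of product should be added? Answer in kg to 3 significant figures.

Volume: 284,000 US gal × 3.785 L/gal = 1,074,940 L.
[OCl⁻]/[HOCl] = 10^(pH − pKa) = 10^(8.13 − 7.42) = 5.129; fraction as HOCl = 1/(1 + 5.129) = 0.1632.
Free chlorine required for 2.01 ppm HOCl: 2.01 / 0.1632 = 12.32 ppm.
FC to add: 12.32 − 0.4 = 11.92 mg/L as Cl₂.
Cl₂ equivalent: 11.92 mg/L × 1,074,940 L = 12,810 g.
Product at 91.0% available Cl: 12,810 / 0.91 = 14,080 g.

14.1 kg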